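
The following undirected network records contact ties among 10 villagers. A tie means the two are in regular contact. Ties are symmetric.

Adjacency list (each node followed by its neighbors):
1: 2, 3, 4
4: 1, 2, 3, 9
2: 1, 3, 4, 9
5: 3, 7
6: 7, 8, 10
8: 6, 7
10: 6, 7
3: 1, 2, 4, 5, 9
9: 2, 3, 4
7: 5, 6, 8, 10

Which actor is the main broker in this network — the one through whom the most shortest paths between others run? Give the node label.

Unnormalized betweenness of each node: 1:0, 2:1/3, 3:61/3, 4:1/3, 5:20, 6:1/2, 7:37/2, 8:0, 9:0, 10:0.
3 has the largest value, 61/3, making it the main broker — the node through which the most shortest paths run.

3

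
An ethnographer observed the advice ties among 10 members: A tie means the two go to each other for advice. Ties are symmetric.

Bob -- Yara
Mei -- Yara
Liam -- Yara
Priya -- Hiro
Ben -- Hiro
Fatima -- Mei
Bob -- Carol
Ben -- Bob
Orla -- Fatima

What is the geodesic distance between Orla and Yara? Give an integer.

3

One shortest route is Orla – Fatima – Mei – Yara, which uses 3 edges, and at distance 2 from Orla we only reach {Mei}, which does not include Yara. So d(Orla,Yara) = 3.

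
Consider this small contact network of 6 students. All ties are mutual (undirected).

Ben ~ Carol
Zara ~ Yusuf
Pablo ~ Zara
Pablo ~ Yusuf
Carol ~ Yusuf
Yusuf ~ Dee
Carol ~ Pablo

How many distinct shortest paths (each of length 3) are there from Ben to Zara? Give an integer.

2

The shortest distance is 3. The length-3 paths are: Ben–Carol–Yusuf–Zara; Ben–Carol–Pablo–Zara.
That gives 2 distinct shortest paths.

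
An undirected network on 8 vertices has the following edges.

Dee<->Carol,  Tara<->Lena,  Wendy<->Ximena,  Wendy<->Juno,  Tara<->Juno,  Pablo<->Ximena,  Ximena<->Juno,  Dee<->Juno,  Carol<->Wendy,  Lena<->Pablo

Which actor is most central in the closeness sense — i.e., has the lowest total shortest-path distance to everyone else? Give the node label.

Juno

Farness (sum of distances to all others) for each node — Carol:16, Dee:14, Juno:10, Lena:16, Pablo:14, Tara:13, Wendy:12, Ximena:11.
The smallest farness is 10, for Juno, so Juno has the highest closeness.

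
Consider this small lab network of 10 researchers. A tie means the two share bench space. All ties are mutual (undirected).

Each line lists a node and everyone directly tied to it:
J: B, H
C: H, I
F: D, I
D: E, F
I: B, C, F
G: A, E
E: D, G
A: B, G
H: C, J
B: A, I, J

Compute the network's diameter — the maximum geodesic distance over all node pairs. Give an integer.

5

Eccentricity of each node (its greatest distance to any other): A:3, B:3, C:4, D:4, E:5, F:3, G:4, H:5, I:3, J:4.
The maximum eccentricity is 5, realized for instance by the pair H–E via H – C – I – F – D – E. So the diameter is 5.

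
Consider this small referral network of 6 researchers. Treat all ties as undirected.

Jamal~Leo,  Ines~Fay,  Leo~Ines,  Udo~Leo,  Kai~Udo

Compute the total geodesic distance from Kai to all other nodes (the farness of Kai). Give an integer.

Distances from Kai: Fay:4, Ines:3, Jamal:3, Leo:2, Udo:1.
Sum = 4 + 3 + 3 + 2 + 1 = 13.

13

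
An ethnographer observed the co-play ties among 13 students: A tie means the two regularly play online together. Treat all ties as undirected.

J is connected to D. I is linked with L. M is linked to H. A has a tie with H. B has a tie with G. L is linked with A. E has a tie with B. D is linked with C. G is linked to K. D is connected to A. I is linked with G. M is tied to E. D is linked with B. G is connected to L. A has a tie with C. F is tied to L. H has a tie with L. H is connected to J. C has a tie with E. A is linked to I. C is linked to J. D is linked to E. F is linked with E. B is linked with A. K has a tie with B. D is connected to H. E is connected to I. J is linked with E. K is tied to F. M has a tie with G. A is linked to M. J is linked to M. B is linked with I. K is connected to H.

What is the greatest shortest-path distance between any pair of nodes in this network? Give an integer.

Eccentricity of each node (its greatest distance to any other): A:2, B:2, C:3, D:2, E:2, F:2, G:3, H:2, I:2, J:2, K:3, L:2, M:2.
The maximum eccentricity is 3, realized for instance by the pair G–C via G – I – A – C. So the diameter is 3.

3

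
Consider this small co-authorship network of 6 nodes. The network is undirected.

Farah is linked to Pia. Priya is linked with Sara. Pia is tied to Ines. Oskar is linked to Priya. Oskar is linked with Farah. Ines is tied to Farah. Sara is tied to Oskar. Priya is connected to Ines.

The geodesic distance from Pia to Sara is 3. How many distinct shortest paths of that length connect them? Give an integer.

2

The shortest distance is 3. The length-3 paths are: Pia–Ines–Priya–Sara; Pia–Farah–Oskar–Sara.
That gives 2 distinct shortest paths.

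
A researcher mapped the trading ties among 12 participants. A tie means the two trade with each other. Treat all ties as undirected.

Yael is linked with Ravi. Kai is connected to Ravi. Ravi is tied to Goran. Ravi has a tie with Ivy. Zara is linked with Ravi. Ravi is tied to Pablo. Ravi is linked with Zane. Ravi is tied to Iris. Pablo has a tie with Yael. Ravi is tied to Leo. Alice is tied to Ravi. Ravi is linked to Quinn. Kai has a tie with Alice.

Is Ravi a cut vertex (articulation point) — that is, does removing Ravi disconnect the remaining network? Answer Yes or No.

Removing Ravi leaves {Quinn} with no path to {Zara}, so the network splits into 9 components. Ravi is a cut vertex.

Yes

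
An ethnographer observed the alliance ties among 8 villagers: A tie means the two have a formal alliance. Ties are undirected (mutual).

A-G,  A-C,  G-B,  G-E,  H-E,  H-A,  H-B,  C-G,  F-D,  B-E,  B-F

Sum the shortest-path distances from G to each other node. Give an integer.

11

Distances from G: A:1, B:1, C:1, D:3, E:1, F:2, H:2.
Sum = 1 + 1 + 1 + 3 + 1 + 2 + 2 = 11.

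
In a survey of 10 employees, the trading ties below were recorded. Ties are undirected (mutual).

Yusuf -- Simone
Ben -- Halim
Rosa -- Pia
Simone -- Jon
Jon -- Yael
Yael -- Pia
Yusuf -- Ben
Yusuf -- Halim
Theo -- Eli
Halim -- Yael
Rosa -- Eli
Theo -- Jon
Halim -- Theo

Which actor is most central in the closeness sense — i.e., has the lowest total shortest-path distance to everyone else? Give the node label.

Halim

Farness (sum of distances to all others) for each node — Ben:21, Eli:20, Halim:15, Jon:17, Pia:20, Rosa:24, Simone:20, Theo:16, Yael:16, Yusuf:19.
The smallest farness is 15, for Halim, so Halim has the highest closeness.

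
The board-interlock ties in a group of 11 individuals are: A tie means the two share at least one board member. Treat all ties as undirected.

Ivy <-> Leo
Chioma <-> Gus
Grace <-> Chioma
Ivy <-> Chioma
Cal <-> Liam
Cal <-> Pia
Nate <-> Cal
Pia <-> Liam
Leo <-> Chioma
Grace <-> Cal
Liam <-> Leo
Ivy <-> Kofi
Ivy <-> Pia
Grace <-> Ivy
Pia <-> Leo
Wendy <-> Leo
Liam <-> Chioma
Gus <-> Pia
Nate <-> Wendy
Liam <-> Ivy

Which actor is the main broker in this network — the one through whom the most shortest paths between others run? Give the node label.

Unnormalized betweenness of each node: Cal:22/3, Chioma:14/3, Grace:2, Gus:1/4, Ivy:131/12, Kofi:0, Leo:31/4, Liam:11/4, Nate:4/3, Pia:37/6, Wendy:11/6.
Ivy has the largest value, 131/12, making it the main broker — the node through which the most shortest paths run.

Ivy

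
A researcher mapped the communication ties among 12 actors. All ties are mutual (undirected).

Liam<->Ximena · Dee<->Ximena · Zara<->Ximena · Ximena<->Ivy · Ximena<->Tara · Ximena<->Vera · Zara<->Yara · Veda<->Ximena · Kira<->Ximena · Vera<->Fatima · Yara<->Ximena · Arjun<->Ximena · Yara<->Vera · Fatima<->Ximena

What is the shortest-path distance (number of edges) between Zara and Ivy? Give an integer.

One shortest route is Zara – Ximena – Ivy, which uses 2 edges, and Zara and Ivy are not directly tied, so nothing shorter exists. So d(Zara,Ivy) = 2.

2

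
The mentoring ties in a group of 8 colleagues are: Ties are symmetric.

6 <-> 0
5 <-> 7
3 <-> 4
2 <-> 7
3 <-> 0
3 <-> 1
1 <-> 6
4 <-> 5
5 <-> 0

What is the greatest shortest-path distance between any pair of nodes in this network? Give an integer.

Eccentricity of each node (its greatest distance to any other): 0:3, 1:5, 2:5, 3:4, 4:3, 5:3, 6:4, 7:4.
The maximum eccentricity is 5, realized for instance by the pair 2–1 via 2 – 7 – 5 – 0 – 6 – 1. So the diameter is 5.

5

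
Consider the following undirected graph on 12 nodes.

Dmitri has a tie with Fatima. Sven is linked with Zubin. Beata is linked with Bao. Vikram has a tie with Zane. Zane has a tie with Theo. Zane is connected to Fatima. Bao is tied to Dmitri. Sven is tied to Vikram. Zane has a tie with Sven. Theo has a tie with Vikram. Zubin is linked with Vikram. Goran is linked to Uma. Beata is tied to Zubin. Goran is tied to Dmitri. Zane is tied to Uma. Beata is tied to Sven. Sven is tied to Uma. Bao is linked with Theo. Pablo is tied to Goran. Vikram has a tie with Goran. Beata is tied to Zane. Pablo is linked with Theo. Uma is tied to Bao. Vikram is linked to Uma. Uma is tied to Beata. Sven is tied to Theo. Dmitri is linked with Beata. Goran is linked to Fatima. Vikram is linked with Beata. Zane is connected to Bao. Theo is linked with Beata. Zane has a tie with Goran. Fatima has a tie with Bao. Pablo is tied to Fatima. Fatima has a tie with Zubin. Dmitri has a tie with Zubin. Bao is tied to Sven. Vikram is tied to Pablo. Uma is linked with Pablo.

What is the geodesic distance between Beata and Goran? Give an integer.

One shortest route is Beata – Dmitri – Goran, which uses 2 edges, and Beata and Goran are not directly tied, so nothing shorter exists. So d(Beata,Goran) = 2.

2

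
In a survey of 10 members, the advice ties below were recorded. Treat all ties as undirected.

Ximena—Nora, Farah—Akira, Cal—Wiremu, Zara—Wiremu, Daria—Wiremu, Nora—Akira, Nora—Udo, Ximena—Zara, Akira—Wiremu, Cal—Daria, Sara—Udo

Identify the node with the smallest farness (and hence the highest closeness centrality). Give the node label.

Farness (sum of distances to all others) for each node — Akira:16, Cal:24, Daria:24, Farah:24, Nora:17, Sara:31, Udo:23, Wiremu:17, Ximena:20, Zara:20.
The smallest farness is 16, for Akira, so Akira has the highest closeness.

Akira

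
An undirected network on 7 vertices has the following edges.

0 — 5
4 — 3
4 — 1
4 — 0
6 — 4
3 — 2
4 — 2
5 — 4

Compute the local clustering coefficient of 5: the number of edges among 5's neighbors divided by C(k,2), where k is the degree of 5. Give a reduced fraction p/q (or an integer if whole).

1

5's neighbors: 0 and 4 (k = 2).
Possible neighbor pairs: C(2,2) = 1. Edges among them: 0–4 → e = 1.
Clustering(5) = 1/1.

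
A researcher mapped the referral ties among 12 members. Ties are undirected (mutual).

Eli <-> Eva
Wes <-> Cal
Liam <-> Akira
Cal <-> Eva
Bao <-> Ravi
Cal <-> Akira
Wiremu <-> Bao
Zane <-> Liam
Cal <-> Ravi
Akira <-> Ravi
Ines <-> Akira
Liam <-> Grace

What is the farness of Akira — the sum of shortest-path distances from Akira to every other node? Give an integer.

Distances from Akira: Bao:2, Cal:1, Eli:3, Eva:2, Grace:2, Ines:1, Liam:1, Ravi:1, Wes:2, Wiremu:3, Zane:2.
Sum = 2 + 1 + 3 + 2 + 2 + 1 + 1 + 1 + 2 + 3 + 2 = 20.

20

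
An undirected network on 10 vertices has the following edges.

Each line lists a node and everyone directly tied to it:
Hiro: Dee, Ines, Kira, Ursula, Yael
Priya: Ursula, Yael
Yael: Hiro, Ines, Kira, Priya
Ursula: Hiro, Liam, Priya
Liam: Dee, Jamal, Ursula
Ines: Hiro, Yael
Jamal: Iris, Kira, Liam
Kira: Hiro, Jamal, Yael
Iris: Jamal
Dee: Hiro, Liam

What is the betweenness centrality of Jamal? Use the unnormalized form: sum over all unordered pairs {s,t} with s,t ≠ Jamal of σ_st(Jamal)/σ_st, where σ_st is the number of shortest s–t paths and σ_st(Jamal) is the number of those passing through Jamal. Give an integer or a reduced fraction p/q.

Pairs whose geodesics pass through Jamal — Ursula–Iris: 1; Priya–Iris: 2/2; Iris–Dee: 1; Iris–Liam: 1; Iris–Hiro: 1; Iris–Kira: 1; Iris–Ines: 2/2; Iris–Yael: 1; Liam–Kira: 1; Liam–Yael: 1/4.
All other pairs contribute 0.
Summing the contributions gives betweenness(Jamal) = 37/4.

37/4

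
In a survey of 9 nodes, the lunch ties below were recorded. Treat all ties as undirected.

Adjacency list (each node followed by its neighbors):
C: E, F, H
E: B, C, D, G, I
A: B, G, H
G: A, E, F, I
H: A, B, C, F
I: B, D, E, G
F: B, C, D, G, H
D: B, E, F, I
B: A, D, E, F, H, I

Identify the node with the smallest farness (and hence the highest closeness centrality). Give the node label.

B

Farness (sum of distances to all others) for each node — A:13, B:10, C:13, D:12, E:11, F:11, G:12, H:12, I:12.
The smallest farness is 10, for B, so B has the highest closeness.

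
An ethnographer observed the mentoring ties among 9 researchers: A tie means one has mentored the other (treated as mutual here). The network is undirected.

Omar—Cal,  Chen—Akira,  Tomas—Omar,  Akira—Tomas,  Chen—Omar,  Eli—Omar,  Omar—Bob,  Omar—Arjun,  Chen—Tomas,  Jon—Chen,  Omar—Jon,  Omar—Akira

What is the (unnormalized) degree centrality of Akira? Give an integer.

3

Akira is directly tied to Chen, Omar, and Tomas. That is 3 neighbors, so the degree of Akira is 3.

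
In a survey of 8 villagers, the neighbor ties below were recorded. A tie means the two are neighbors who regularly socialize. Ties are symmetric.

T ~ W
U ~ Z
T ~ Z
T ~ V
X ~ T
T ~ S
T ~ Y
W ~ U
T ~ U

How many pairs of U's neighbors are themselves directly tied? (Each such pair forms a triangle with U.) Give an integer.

2

U's neighbors: T, W, and Z.
Neighbor pairs that are themselves tied: U–T–W; U–T–Z. Each forms one triangle with U, for 2 in total.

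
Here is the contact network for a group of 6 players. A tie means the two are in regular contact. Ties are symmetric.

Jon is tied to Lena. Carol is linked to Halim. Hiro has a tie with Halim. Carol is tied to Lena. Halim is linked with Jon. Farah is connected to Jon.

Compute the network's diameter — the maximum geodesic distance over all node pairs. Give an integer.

Eccentricity of each node (its greatest distance to any other): Carol:3, Farah:3, Halim:2, Hiro:3, Jon:2, Lena:3.
The maximum eccentricity is 3, realized for instance by the pair Hiro–Farah via Hiro – Halim – Jon – Farah. So the diameter is 3.

3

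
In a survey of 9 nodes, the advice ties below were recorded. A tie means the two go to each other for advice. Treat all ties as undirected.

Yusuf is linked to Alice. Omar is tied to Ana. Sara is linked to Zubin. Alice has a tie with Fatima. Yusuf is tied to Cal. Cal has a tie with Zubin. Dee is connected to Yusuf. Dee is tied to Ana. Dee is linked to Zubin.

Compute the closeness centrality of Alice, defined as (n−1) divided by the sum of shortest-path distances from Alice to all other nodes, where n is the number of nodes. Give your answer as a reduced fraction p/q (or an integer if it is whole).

2/5

Distances from Alice: Ana:3, Cal:2, Dee:2, Fatima:1, Omar:4, Sara:4, Yusuf:1, Zubin:3. Sum = 20.
n = 9, so closeness = 8/20 = 2/5.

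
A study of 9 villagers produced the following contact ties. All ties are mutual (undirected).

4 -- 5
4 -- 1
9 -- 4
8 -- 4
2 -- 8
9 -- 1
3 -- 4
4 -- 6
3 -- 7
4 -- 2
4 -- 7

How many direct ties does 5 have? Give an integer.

5 is directly tied to 4. That is 1 neighbor, so the degree of 5 is 1.

1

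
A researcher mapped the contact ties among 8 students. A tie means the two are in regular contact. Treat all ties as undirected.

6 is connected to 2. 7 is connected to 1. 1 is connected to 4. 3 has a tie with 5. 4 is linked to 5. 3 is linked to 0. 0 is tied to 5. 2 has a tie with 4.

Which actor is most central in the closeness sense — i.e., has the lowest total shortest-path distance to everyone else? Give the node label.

Farness (sum of distances to all others) for each node — 0:18, 1:15, 2:15, 3:18, 4:11, 5:13, 6:21, 7:21.
The smallest farness is 11, for 4, so 4 has the highest closeness.

4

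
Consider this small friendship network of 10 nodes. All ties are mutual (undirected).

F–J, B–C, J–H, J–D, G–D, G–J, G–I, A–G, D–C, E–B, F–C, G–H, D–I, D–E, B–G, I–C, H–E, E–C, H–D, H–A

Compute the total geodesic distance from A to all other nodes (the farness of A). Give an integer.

Distances from A: B:2, C:3, D:2, E:2, F:3, G:1, H:1, I:2, J:2.
Sum = 2 + 3 + 2 + 2 + 3 + 1 + 1 + 2 + 2 = 18.

18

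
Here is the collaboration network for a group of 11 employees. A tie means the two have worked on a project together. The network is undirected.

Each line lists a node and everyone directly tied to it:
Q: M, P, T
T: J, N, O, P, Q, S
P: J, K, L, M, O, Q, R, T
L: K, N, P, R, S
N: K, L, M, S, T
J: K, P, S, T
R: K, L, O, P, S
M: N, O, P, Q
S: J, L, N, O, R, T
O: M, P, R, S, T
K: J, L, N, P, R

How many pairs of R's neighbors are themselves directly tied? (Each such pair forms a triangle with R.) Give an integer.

6

R's neighbors: K, L, O, P, and S.
Neighbor pairs that are themselves tied: R–K–L; R–K–P; R–L–P; R–L–S; R–O–P; R–O–S. Each forms one triangle with R, for 6 in total.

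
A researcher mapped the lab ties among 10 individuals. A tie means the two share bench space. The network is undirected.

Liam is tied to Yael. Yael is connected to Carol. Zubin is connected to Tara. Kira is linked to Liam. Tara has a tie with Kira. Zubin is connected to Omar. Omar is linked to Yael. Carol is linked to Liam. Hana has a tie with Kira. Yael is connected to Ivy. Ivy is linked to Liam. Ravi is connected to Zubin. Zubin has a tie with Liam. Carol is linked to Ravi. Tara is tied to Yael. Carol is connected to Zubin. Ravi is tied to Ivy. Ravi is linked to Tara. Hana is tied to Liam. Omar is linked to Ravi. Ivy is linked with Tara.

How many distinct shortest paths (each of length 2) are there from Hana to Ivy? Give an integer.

1

The shortest distance is 2, and the only length-2 path is Hana–Liam–Ivy. So there is exactly 1 shortest path.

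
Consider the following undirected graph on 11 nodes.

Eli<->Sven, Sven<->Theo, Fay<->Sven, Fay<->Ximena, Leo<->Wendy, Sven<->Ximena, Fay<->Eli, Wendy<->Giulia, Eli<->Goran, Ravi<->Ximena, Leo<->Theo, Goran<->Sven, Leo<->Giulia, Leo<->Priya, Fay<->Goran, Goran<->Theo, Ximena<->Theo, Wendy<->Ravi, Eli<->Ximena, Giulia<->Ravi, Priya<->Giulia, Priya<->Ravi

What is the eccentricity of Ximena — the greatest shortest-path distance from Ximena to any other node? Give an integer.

Distances from Ximena: Eli:1, Fay:1, Giulia:2, Goran:2, Leo:2, Priya:2, Ravi:1, Sven:1, Theo:1, Wendy:2.
The largest is 2 (to Wendy, Priya, Giulia, Leo, and Goran), so the eccentricity of Ximena is 2.

2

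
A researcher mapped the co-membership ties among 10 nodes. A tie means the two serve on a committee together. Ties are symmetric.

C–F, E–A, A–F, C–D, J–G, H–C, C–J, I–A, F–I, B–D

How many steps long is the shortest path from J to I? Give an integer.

One shortest route is J – C – F – I, which uses 3 edges, and at distance 2 from J we only reach {D, F, H}, which does not include I. So d(J,I) = 3.

3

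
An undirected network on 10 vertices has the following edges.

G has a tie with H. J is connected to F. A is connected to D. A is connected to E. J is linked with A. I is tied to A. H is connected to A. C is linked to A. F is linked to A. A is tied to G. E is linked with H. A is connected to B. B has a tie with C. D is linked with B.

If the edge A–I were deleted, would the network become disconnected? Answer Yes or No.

Without the A–I edge there is no alternate route between A and I, so the network disconnects. It is a bridge.

Yes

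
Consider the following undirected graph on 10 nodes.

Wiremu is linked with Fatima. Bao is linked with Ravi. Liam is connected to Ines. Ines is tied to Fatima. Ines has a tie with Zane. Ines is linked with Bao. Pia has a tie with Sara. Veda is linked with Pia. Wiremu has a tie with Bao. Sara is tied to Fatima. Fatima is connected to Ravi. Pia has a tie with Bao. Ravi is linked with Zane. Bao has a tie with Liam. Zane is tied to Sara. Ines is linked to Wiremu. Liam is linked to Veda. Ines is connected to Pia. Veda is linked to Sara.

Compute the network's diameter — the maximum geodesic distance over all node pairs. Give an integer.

3

Eccentricity of each node (its greatest distance to any other): Bao:2, Fatima:2, Ines:2, Liam:2, Pia:2, Ravi:3, Sara:2, Veda:3, Wiremu:3, Zane:2.
The maximum eccentricity is 3, realized for instance by the pair Veda–Wiremu via Veda – Pia – Ines – Wiremu. So the diameter is 3.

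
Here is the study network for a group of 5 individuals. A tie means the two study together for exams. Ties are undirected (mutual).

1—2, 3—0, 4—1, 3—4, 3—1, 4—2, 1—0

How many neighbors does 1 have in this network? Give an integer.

1 is directly tied to 0, 2, 3, and 4. That is 4 neighbors, so the degree of 1 is 4.

4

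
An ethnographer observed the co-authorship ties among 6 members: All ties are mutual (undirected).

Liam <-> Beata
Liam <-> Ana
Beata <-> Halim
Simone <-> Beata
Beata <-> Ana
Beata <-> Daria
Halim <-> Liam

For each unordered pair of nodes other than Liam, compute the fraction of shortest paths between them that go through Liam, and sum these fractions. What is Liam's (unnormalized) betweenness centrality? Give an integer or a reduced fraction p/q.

1/2

Pairs whose geodesics pass through Liam — Halim–Ana: 1/2.
All other pairs contribute 0.
Summing the contributions gives betweenness(Liam) = 1/2.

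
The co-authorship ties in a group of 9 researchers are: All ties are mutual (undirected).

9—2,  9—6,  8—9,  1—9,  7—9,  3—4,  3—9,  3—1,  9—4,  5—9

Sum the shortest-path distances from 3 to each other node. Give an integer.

Distances from 3: 1:1, 2:2, 4:1, 5:2, 6:2, 7:2, 8:2, 9:1.
Sum = 1 + 2 + 1 + 2 + 2 + 2 + 2 + 1 = 13.

13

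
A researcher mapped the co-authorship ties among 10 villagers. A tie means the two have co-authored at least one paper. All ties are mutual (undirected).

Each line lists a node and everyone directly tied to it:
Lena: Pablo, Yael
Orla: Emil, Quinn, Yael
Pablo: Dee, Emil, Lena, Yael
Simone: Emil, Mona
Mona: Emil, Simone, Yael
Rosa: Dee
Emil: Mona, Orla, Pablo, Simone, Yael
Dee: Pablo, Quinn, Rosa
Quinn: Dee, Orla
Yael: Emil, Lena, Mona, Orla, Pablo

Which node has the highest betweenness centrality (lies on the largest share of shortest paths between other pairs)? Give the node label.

Pablo

Unnormalized betweenness of each node: Dee:19/2, Emil:55/6, Lena:0, Mona:5/6, Orla:9/2, Pablo:34/3, Quinn:2, Rosa:0, Simone:0, Yael:20/3.
Pablo has the largest value, 34/3, making it the main broker — the node through which the most shortest paths run.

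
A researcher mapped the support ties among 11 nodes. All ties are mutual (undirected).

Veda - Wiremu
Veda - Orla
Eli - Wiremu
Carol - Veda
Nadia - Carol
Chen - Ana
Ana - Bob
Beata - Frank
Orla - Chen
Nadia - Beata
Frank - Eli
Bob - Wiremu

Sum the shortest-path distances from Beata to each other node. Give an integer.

30

Distances from Beata: Ana:5, Bob:4, Carol:2, Chen:5, Eli:2, Frank:1, Nadia:1, Orla:4, Veda:3, Wiremu:3.
Sum = 5 + 4 + 2 + 5 + 2 + 1 + 1 + 4 + 3 + 3 = 30.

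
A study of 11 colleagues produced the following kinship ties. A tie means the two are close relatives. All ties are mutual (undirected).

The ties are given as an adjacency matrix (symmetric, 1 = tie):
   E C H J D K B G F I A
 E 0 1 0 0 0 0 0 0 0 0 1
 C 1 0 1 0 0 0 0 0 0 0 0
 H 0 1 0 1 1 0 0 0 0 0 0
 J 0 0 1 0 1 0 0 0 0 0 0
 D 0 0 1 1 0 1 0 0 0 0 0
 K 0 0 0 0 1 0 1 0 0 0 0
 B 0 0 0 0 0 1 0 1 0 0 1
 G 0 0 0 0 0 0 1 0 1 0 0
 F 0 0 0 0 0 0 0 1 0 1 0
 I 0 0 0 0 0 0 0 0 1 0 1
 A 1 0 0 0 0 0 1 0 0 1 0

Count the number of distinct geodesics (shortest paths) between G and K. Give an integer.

The shortest distance is 2, and the only length-2 path is G–B–K. So there is exactly 1 shortest path.

1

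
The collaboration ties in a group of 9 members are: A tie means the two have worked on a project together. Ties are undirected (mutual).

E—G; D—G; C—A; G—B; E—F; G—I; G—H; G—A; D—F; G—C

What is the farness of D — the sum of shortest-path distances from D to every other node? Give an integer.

Distances from D: A:2, B:2, C:2, E:2, F:1, G:1, H:2, I:2.
Sum = 2 + 2 + 2 + 2 + 1 + 1 + 2 + 2 = 14.

14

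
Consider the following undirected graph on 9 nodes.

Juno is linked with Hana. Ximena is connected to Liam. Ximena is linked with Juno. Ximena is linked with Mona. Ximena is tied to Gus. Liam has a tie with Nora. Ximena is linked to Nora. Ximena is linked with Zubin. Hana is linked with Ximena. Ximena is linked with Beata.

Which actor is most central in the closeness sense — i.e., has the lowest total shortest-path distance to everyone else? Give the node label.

Farness (sum of distances to all others) for each node — Beata:15, Gus:15, Hana:14, Juno:14, Liam:14, Mona:15, Nora:14, Ximena:8, Zubin:15.
The smallest farness is 8, for Ximena, so Ximena has the highest closeness.

Ximena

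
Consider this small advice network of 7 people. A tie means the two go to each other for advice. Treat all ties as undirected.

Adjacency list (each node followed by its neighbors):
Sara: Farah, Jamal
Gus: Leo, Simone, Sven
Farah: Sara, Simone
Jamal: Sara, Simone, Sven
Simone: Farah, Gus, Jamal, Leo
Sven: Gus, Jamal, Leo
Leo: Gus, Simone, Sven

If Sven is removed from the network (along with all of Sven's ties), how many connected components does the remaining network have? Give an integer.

1

Sven's neighbors (Gus, Jamal, and Leo) remain reachable from one another through other ties, so the rest of the network stays in one piece.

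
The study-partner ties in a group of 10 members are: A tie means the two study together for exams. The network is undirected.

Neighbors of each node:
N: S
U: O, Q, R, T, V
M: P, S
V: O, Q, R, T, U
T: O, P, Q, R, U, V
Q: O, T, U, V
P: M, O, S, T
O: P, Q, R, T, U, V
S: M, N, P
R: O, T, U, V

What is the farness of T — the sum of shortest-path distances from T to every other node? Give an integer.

Distances from T: M:2, N:3, O:1, P:1, Q:1, R:1, S:2, U:1, V:1.
Sum = 2 + 3 + 1 + 1 + 1 + 1 + 2 + 1 + 1 = 13.

13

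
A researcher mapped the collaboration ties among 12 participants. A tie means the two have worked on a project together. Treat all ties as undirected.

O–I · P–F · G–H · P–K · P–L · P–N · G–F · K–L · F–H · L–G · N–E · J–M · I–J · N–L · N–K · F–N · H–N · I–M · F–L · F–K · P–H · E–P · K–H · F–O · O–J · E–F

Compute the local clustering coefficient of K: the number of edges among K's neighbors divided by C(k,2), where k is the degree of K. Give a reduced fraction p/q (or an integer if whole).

K's neighbors: F, H, L, N, and P (k = 5).
Possible neighbor pairs: C(5,2) = 10. Edges among them: F–H, F–L, F–N, F–P, H–N, H–P, L–N, L–P, N–P → e = 9.
Clustering(K) = 9/10.

9/10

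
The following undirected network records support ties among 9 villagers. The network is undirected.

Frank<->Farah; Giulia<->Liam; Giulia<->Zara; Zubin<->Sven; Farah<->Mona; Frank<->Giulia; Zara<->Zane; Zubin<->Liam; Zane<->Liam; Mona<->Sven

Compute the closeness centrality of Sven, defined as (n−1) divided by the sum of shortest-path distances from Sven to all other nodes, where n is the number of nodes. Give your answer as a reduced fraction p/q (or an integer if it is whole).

8/19

Distances from Sven: Farah:2, Frank:3, Giulia:3, Liam:2, Mona:1, Zane:3, Zara:4, Zubin:1. Sum = 19.
n = 9, so closeness = 8/19.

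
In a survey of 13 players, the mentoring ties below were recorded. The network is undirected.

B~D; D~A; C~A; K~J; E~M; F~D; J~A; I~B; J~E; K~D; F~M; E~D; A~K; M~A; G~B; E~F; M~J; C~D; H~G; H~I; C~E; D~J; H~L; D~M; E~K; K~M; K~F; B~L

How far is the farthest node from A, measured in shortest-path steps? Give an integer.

Distances from A: B:2, C:1, D:1, E:2, F:2, G:3, H:4, I:3, J:1, K:1, L:3, M:1.
The largest is 4 (to H), so the eccentricity of A is 4.

4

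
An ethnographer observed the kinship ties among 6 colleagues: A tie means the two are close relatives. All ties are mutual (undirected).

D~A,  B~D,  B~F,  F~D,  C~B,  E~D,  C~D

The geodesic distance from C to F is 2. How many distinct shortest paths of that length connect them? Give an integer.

2

The shortest distance is 2. The length-2 paths are: C–D–F; C–B–F.
That gives 2 distinct shortest paths.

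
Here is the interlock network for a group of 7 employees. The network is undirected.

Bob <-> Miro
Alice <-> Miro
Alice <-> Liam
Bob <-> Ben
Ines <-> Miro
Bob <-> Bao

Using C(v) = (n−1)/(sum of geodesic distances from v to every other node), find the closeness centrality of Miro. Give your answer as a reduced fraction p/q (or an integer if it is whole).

2/3

Distances from Miro: Alice:1, Bao:2, Ben:2, Bob:1, Ines:1, Liam:2. Sum = 9.
n = 7, so closeness = 6/9 = 2/3.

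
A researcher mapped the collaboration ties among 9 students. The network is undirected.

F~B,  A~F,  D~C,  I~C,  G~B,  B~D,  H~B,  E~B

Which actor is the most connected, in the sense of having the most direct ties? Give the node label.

B

Degrees — A:1, B:5, C:2, D:2, E:1, F:2, G:1, H:1, I:1.
The maximum is 5, attained only by B.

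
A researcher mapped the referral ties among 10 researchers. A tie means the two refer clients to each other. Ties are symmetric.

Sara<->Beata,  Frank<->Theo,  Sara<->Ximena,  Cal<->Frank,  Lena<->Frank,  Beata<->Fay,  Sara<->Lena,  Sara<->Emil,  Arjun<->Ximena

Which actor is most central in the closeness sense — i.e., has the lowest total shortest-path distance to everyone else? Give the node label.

Sara

Farness (sum of distances to all others) for each node — Arjun:30, Beata:22, Cal:30, Emil:24, Fay:30, Frank:22, Lena:18, Sara:16, Theo:30, Ximena:22.
The smallest farness is 16, for Sara, so Sara has the highest closeness.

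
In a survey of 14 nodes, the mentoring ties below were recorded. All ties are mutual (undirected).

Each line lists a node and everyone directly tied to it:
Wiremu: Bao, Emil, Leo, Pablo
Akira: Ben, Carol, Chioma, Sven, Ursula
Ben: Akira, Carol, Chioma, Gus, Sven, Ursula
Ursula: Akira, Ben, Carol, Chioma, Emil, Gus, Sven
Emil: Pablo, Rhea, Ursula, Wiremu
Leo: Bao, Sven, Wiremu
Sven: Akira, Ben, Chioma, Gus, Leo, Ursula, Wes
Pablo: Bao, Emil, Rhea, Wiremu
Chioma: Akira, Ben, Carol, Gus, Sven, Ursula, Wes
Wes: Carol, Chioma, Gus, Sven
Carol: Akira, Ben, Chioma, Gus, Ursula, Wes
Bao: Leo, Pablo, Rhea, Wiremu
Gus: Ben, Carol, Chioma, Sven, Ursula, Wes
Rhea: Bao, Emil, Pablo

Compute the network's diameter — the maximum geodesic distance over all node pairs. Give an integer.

4

Eccentricity of each node (its greatest distance to any other): Akira:3, Bao:4, Ben:3, Carol:4, Chioma:3, Emil:3, Gus:3, Leo:3, Pablo:4, Rhea:4, Sven:3, Ursula:3, Wes:4, Wiremu:3.
The maximum eccentricity is 4, realized for instance by the pair Wes–Rhea via Wes – Sven – Leo – Bao – Rhea. So the diameter is 4.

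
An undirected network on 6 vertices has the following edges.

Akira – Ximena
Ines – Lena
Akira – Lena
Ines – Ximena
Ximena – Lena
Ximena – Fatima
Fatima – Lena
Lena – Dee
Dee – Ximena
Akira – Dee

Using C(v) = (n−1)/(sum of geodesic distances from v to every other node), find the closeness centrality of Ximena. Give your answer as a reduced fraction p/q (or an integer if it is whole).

1

Distances from Ximena: Akira:1, Dee:1, Fatima:1, Ines:1, Lena:1. Sum = 5.
n = 6, so closeness = 5/5 = 1.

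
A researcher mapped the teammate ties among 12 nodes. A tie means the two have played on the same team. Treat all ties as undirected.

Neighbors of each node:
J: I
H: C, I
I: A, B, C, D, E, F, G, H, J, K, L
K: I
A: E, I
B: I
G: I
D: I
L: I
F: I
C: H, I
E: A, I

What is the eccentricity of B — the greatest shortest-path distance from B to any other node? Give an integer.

Distances from B: A:2, C:2, D:2, E:2, F:2, G:2, H:2, I:1, J:2, K:2, L:2.
The largest is 2 (to G, E, K, L, D, J, A, C, F, and H), so the eccentricity of B is 2.

2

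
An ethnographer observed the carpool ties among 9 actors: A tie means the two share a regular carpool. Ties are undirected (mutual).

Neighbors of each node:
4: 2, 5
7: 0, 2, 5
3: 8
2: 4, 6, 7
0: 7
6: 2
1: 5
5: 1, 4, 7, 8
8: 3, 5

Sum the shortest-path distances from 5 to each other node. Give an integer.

13

Distances from 5: 0:2, 1:1, 2:2, 3:2, 4:1, 6:3, 7:1, 8:1.
Sum = 2 + 1 + 2 + 2 + 1 + 3 + 1 + 1 = 13.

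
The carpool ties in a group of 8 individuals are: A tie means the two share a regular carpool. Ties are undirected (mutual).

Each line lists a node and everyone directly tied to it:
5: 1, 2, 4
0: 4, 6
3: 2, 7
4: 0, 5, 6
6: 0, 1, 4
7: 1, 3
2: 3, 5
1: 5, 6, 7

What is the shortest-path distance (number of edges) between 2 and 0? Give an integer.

3

One shortest route is 2 – 5 – 4 – 0, which uses 3 edges, and at distance 2 from 2 we only reach {1, 4, 7}, which does not include 0. So d(2,0) = 3.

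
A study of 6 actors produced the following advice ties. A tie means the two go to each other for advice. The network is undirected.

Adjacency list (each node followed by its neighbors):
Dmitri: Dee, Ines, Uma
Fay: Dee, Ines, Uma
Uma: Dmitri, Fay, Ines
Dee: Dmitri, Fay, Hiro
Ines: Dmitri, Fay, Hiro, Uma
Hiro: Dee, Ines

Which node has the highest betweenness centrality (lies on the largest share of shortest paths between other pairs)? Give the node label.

Ines

Unnormalized betweenness of each node: Dee:4/3, Dmitri:5/6, Fay:5/6, Hiro:1/3, Ines:7/3, Uma:1/3.
Ines has the largest value, 7/3, making it the main broker — the node through which the most shortest paths run.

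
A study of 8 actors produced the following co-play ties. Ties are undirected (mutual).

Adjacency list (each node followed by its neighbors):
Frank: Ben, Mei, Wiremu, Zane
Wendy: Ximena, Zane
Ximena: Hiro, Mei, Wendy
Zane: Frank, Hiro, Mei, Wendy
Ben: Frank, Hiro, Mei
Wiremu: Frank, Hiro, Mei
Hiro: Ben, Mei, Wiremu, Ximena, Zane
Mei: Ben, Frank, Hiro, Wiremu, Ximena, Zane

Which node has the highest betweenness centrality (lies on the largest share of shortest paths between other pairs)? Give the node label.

Unnormalized betweenness of each node: Ben:1/4, Frank:7/5, Hiro:47/15, Mei:263/60, Wendy:1/3, Wiremu:1/4, Ximena:9/5, Zane:69/20.
Mei has the largest value, 263/60, making it the main broker — the node through which the most shortest paths run.

Mei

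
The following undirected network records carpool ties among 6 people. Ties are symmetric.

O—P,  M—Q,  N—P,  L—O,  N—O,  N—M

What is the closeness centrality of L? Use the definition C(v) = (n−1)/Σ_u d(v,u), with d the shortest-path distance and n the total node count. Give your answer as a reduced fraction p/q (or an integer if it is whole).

5/12

Distances from L: M:3, N:2, O:1, P:2, Q:4. Sum = 12.
n = 6, so closeness = 5/12.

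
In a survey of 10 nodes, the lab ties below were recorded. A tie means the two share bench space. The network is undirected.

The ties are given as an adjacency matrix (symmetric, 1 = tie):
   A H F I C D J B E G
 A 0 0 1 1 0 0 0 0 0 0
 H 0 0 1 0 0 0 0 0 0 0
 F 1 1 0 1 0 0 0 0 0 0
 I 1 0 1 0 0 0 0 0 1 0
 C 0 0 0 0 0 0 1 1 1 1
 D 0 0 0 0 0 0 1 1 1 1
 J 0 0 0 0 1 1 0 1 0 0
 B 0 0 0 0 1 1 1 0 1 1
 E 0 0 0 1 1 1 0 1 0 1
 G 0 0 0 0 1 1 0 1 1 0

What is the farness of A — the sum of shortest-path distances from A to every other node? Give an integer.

Distances from A: B:3, C:3, D:3, E:2, F:1, G:3, H:2, I:1, J:4.
Sum = 3 + 3 + 3 + 2 + 1 + 3 + 2 + 1 + 4 = 22.

22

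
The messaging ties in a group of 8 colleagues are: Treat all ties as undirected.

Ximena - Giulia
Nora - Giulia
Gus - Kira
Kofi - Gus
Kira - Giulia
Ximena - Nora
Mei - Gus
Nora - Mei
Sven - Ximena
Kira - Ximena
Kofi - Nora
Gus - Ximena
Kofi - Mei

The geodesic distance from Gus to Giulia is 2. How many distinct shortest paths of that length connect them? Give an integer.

2

The shortest distance is 2. The length-2 paths are: Gus–Kira–Giulia; Gus–Ximena–Giulia.
That gives 2 distinct shortest paths.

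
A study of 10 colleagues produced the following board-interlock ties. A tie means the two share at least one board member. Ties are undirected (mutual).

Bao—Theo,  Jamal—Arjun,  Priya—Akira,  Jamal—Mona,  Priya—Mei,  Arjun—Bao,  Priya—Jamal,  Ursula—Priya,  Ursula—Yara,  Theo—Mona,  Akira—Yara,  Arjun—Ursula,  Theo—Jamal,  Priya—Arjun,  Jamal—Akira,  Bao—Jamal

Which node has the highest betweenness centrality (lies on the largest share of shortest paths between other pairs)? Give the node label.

Unnormalized betweenness of each node: Akira:9/2, Arjun:25/6, Bao:5/6, Jamal:44/3, Mei:0, Mona:0, Priya:31/3, Theo:1/2, Ursula:5/2, Yara:1/2.
Jamal has the largest value, 44/3, making it the main broker — the node through which the most shortest paths run.

Jamal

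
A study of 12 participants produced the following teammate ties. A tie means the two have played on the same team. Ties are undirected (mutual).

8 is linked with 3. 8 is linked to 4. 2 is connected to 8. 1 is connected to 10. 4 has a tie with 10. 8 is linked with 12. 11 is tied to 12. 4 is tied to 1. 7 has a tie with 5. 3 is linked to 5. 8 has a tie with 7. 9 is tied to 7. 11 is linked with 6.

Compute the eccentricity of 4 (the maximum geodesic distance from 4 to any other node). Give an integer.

4

Distances from 4: 1:1, 2:2, 3:2, 5:3, 6:4, 7:2, 8:1, 9:3, 10:1, 11:3, 12:2.
The largest is 4 (to 6), so the eccentricity of 4 is 4.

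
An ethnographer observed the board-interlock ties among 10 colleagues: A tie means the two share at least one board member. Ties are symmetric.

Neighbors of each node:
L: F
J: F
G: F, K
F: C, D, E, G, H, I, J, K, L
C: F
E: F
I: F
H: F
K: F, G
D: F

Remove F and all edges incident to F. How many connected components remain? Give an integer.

Without F, the remaining ties split the others into: {E}; {H}; {C}; {I}; {J}; {G, K}; {D}; {L}.
That's 8 separate components.

8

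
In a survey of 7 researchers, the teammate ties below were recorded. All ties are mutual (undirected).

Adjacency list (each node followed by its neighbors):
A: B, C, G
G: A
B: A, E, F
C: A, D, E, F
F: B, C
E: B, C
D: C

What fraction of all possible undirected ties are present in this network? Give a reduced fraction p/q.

There are 8 edges and 7 nodes, so the maximum possible is C(7,2) = 21.
Density = 8/21.

8/21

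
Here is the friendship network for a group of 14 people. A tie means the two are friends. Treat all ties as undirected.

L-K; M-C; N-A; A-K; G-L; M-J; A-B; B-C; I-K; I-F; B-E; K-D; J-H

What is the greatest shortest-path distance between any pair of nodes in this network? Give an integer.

Eccentricity of each node (its greatest distance to any other): A:5, B:4, C:5, D:7, E:5, F:8, G:8, H:8, I:7, J:7, K:6, L:7, M:6, N:6.
The maximum eccentricity is 8, realized for instance by the pair F–H via F – I – K – A – B – C – M – J – H. So the diameter is 8.

8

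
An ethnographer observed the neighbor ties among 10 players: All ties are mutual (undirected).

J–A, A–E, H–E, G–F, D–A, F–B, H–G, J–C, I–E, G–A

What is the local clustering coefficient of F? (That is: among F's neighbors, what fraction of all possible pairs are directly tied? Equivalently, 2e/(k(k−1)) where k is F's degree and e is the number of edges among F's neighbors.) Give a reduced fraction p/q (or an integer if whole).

F's neighbors: B and G (k = 2).
Possible neighbor pairs: C(2,2) = 1. Edges among them: none → e = 0.
Clustering(F) = 0/1.

0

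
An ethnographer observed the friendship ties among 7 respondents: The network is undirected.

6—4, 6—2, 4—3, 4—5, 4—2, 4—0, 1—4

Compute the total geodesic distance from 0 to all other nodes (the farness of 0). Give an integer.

Distances from 0: 1:2, 2:2, 3:2, 4:1, 5:2, 6:2.
Sum = 2 + 2 + 2 + 1 + 2 + 2 = 11.

11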